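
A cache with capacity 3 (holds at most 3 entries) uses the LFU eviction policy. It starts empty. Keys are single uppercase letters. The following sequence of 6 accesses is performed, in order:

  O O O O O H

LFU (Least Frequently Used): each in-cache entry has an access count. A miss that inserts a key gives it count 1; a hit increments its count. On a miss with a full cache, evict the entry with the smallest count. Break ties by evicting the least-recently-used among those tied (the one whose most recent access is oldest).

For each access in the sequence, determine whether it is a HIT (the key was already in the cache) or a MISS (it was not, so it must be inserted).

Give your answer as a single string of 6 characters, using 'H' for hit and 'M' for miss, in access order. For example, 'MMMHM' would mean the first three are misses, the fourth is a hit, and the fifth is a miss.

Answer: MHHHHM

Derivation:
LFU simulation (capacity=3):
  1. access O: MISS. Cache: [O(c=1)]
  2. access O: HIT, count now 2. Cache: [O(c=2)]
  3. access O: HIT, count now 3. Cache: [O(c=3)]
  4. access O: HIT, count now 4. Cache: [O(c=4)]
  5. access O: HIT, count now 5. Cache: [O(c=5)]
  6. access H: MISS. Cache: [H(c=1) O(c=5)]
Total: 4 hits, 2 misses, 0 evictions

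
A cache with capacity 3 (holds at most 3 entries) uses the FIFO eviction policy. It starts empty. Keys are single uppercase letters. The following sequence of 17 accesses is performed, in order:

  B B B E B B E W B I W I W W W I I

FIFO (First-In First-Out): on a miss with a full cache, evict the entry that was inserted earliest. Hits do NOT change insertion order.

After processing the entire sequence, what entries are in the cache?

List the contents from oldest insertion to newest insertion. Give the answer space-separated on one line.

FIFO simulation (capacity=3):
  1. access B: MISS. Cache (old->new): [B]
  2. access B: HIT. Cache (old->new): [B]
  3. access B: HIT. Cache (old->new): [B]
  4. access E: MISS. Cache (old->new): [B E]
  5. access B: HIT. Cache (old->new): [B E]
  6. access B: HIT. Cache (old->new): [B E]
  7. access E: HIT. Cache (old->new): [B E]
  8. access W: MISS. Cache (old->new): [B E W]
  9. access B: HIT. Cache (old->new): [B E W]
  10. access I: MISS, evict B. Cache (old->new): [E W I]
  11. access W: HIT. Cache (old->new): [E W I]
  12. access I: HIT. Cache (old->new): [E W I]
  13. access W: HIT. Cache (old->new): [E W I]
  14. access W: HIT. Cache (old->new): [E W I]
  15. access W: HIT. Cache (old->new): [E W I]
  16. access I: HIT. Cache (old->new): [E W I]
  17. access I: HIT. Cache (old->new): [E W I]
Total: 13 hits, 4 misses, 1 evictions

Answer: E W I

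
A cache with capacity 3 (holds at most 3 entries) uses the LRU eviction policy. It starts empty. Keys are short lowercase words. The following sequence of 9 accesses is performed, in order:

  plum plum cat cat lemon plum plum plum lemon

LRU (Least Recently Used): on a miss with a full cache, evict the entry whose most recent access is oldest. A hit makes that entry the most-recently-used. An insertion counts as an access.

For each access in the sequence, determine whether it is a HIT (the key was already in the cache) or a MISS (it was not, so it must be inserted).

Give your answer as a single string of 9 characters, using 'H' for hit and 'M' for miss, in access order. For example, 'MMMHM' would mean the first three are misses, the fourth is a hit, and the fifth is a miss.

LRU simulation (capacity=3):
  1. access plum: MISS. Cache (LRU->MRU): [plum]
  2. access plum: HIT. Cache (LRU->MRU): [plum]
  3. access cat: MISS. Cache (LRU->MRU): [plum cat]
  4. access cat: HIT. Cache (LRU->MRU): [plum cat]
  5. access lemon: MISS. Cache (LRU->MRU): [plum cat lemon]
  6. access plum: HIT. Cache (LRU->MRU): [cat lemon plum]
  7. access plum: HIT. Cache (LRU->MRU): [cat lemon plum]
  8. access plum: HIT. Cache (LRU->MRU): [cat lemon plum]
  9. access lemon: HIT. Cache (LRU->MRU): [cat plum lemon]
Total: 6 hits, 3 misses, 0 evictions

Answer: MHMHMHHHH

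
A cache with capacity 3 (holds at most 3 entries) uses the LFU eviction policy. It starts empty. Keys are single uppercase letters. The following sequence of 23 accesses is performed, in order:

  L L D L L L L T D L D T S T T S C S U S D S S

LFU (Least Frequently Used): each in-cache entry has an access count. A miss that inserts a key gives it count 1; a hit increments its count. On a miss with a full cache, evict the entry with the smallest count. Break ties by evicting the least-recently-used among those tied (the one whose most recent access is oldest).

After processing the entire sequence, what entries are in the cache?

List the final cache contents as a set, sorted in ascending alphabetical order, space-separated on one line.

LFU simulation (capacity=3):
  1. access L: MISS. Cache: [L(c=1)]
  2. access L: HIT, count now 2. Cache: [L(c=2)]
  3. access D: MISS. Cache: [D(c=1) L(c=2)]
  4. access L: HIT, count now 3. Cache: [D(c=1) L(c=3)]
  5. access L: HIT, count now 4. Cache: [D(c=1) L(c=4)]
  6. access L: HIT, count now 5. Cache: [D(c=1) L(c=5)]
  7. access L: HIT, count now 6. Cache: [D(c=1) L(c=6)]
  8. access T: MISS. Cache: [D(c=1) T(c=1) L(c=6)]
  9. access D: HIT, count now 2. Cache: [T(c=1) D(c=2) L(c=6)]
  10. access L: HIT, count now 7. Cache: [T(c=1) D(c=2) L(c=7)]
  11. access D: HIT, count now 3. Cache: [T(c=1) D(c=3) L(c=7)]
  12. access T: HIT, count now 2. Cache: [T(c=2) D(c=3) L(c=7)]
  13. access S: MISS, evict T(c=2). Cache: [S(c=1) D(c=3) L(c=7)]
  14. access T: MISS, evict S(c=1). Cache: [T(c=1) D(c=3) L(c=7)]
  15. access T: HIT, count now 2. Cache: [T(c=2) D(c=3) L(c=7)]
  16. access S: MISS, evict T(c=2). Cache: [S(c=1) D(c=3) L(c=7)]
  17. access C: MISS, evict S(c=1). Cache: [C(c=1) D(c=3) L(c=7)]
  18. access S: MISS, evict C(c=1). Cache: [S(c=1) D(c=3) L(c=7)]
  19. access U: MISS, evict S(c=1). Cache: [U(c=1) D(c=3) L(c=7)]
  20. access S: MISS, evict U(c=1). Cache: [S(c=1) D(c=3) L(c=7)]
  21. access D: HIT, count now 4. Cache: [S(c=1) D(c=4) L(c=7)]
  22. access S: HIT, count now 2. Cache: [S(c=2) D(c=4) L(c=7)]
  23. access S: HIT, count now 3. Cache: [S(c=3) D(c=4) L(c=7)]
Total: 13 hits, 10 misses, 7 evictions

Answer: D L S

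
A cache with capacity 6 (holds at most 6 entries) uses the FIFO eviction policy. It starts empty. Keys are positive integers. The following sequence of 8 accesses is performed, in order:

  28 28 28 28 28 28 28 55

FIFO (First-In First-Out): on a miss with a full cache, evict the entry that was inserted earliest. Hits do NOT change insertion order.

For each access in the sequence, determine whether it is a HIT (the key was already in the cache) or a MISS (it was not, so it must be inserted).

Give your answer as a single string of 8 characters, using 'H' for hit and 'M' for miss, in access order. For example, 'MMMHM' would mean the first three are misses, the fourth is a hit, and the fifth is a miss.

Answer: MHHHHHHM

Derivation:
FIFO simulation (capacity=6):
  1. access 28: MISS. Cache (old->new): [28]
  2. access 28: HIT. Cache (old->new): [28]
  3. access 28: HIT. Cache (old->new): [28]
  4. access 28: HIT. Cache (old->new): [28]
  5. access 28: HIT. Cache (old->new): [28]
  6. access 28: HIT. Cache (old->new): [28]
  7. access 28: HIT. Cache (old->new): [28]
  8. access 55: MISS. Cache (old->new): [28 55]
Total: 6 hits, 2 misses, 0 evictions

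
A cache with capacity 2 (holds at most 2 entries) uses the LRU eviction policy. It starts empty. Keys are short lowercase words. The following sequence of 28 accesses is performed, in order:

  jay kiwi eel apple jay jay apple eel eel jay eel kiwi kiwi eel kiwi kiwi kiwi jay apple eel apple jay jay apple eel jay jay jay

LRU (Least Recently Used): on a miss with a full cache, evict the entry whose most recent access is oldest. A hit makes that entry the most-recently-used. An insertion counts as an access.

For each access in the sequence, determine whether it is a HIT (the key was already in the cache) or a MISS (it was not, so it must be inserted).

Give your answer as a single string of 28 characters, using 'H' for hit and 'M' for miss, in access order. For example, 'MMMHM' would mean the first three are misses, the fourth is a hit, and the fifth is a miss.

LRU simulation (capacity=2):
  1. access jay: MISS. Cache (LRU->MRU): [jay]
  2. access kiwi: MISS. Cache (LRU->MRU): [jay kiwi]
  3. access eel: MISS, evict jay. Cache (LRU->MRU): [kiwi eel]
  4. access apple: MISS, evict kiwi. Cache (LRU->MRU): [eel apple]
  5. access jay: MISS, evict eel. Cache (LRU->MRU): [apple jay]
  6. access jay: HIT. Cache (LRU->MRU): [apple jay]
  7. access apple: HIT. Cache (LRU->MRU): [jay apple]
  8. access eel: MISS, evict jay. Cache (LRU->MRU): [apple eel]
  9. access eel: HIT. Cache (LRU->MRU): [apple eel]
  10. access jay: MISS, evict apple. Cache (LRU->MRU): [eel jay]
  11. access eel: HIT. Cache (LRU->MRU): [jay eel]
  12. access kiwi: MISS, evict jay. Cache (LRU->MRU): [eel kiwi]
  13. access kiwi: HIT. Cache (LRU->MRU): [eel kiwi]
  14. access eel: HIT. Cache (LRU->MRU): [kiwi eel]
  15. access kiwi: HIT. Cache (LRU->MRU): [eel kiwi]
  16. access kiwi: HIT. Cache (LRU->MRU): [eel kiwi]
  17. access kiwi: HIT. Cache (LRU->MRU): [eel kiwi]
  18. access jay: MISS, evict eel. Cache (LRU->MRU): [kiwi jay]
  19. access apple: MISS, evict kiwi. Cache (LRU->MRU): [jay apple]
  20. access eel: MISS, evict jay. Cache (LRU->MRU): [apple eel]
  21. access apple: HIT. Cache (LRU->MRU): [eel apple]
  22. access jay: MISS, evict eel. Cache (LRU->MRU): [apple jay]
  23. access jay: HIT. Cache (LRU->MRU): [apple jay]
  24. access apple: HIT. Cache (LRU->MRU): [jay apple]
  25. access eel: MISS, evict jay. Cache (LRU->MRU): [apple eel]
  26. access jay: MISS, evict apple. Cache (LRU->MRU): [eel jay]
  27. access jay: HIT. Cache (LRU->MRU): [eel jay]
  28. access jay: HIT. Cache (LRU->MRU): [eel jay]
Total: 14 hits, 14 misses, 12 evictions

Answer: MMMMMHHMHMHMHHHHHMMMHMHHMMHH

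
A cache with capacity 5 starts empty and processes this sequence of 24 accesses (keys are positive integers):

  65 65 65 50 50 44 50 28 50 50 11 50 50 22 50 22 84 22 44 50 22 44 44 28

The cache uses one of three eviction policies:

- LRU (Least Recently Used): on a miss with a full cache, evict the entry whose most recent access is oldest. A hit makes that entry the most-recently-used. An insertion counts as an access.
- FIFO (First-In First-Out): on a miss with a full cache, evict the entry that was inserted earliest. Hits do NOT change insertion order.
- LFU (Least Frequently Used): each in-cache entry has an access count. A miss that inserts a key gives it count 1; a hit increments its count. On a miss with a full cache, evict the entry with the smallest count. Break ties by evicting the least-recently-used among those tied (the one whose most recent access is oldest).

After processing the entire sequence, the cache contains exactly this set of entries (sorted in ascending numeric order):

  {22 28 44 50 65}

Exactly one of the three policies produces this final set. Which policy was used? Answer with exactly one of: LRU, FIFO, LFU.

Answer: LFU

Derivation:
Simulating under each policy and comparing final sets:
  LRU: final set = {22 28 44 50 84} -> differs
  FIFO: final set = {22 28 44 50 84} -> differs
  LFU: final set = {22 28 44 50 65} -> MATCHES target
Only LFU produces the target set.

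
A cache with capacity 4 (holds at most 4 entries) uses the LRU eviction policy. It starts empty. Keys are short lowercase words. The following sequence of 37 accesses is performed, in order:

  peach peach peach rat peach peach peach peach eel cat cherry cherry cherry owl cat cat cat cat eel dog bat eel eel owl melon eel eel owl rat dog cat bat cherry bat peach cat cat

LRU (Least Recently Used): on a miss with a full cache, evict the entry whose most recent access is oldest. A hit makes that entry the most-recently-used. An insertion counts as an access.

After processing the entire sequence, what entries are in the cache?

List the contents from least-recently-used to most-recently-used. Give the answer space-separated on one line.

Answer: cherry bat peach cat

Derivation:
LRU simulation (capacity=4):
  1. access peach: MISS. Cache (LRU->MRU): [peach]
  2. access peach: HIT. Cache (LRU->MRU): [peach]
  3. access peach: HIT. Cache (LRU->MRU): [peach]
  4. access rat: MISS. Cache (LRU->MRU): [peach rat]
  5. access peach: HIT. Cache (LRU->MRU): [rat peach]
  6. access peach: HIT. Cache (LRU->MRU): [rat peach]
  7. access peach: HIT. Cache (LRU->MRU): [rat peach]
  8. access peach: HIT. Cache (LRU->MRU): [rat peach]
  9. access eel: MISS. Cache (LRU->MRU): [rat peach eel]
  10. access cat: MISS. Cache (LRU->MRU): [rat peach eel cat]
  11. access cherry: MISS, evict rat. Cache (LRU->MRU): [peach eel cat cherry]
  12. access cherry: HIT. Cache (LRU->MRU): [peach eel cat cherry]
  13. access cherry: HIT. Cache (LRU->MRU): [peach eel cat cherry]
  14. access owl: MISS, evict peach. Cache (LRU->MRU): [eel cat cherry owl]
  15. access cat: HIT. Cache (LRU->MRU): [eel cherry owl cat]
  16. access cat: HIT. Cache (LRU->MRU): [eel cherry owl cat]
  17. access cat: HIT. Cache (LRU->MRU): [eel cherry owl cat]
  18. access cat: HIT. Cache (LRU->MRU): [eel cherry owl cat]
  19. access eel: HIT. Cache (LRU->MRU): [cherry owl cat eel]
  20. access dog: MISS, evict cherry. Cache (LRU->MRU): [owl cat eel dog]
  21. access bat: MISS, evict owl. Cache (LRU->MRU): [cat eel dog bat]
  22. access eel: HIT. Cache (LRU->MRU): [cat dog bat eel]
  23. access eel: HIT. Cache (LRU->MRU): [cat dog bat eel]
  24. access owl: MISS, evict cat. Cache (LRU->MRU): [dog bat eel owl]
  25. access melon: MISS, evict dog. Cache (LRU->MRU): [bat eel owl melon]
  26. access eel: HIT. Cache (LRU->MRU): [bat owl melon eel]
  27. access eel: HIT. Cache (LRU->MRU): [bat owl melon eel]
  28. access owl: HIT. Cache (LRU->MRU): [bat melon eel owl]
  29. access rat: MISS, evict bat. Cache (LRU->MRU): [melon eel owl rat]
  30. access dog: MISS, evict melon. Cache (LRU->MRU): [eel owl rat dog]
  31. access cat: MISS, evict eel. Cache (LRU->MRU): [owl rat dog cat]
  32. access bat: MISS, evict owl. Cache (LRU->MRU): [rat dog cat bat]
  33. access cherry: MISS, evict rat. Cache (LRU->MRU): [dog cat bat cherry]
  34. access bat: HIT. Cache (LRU->MRU): [dog cat cherry bat]
  35. access peach: MISS, evict dog. Cache (LRU->MRU): [cat cherry bat peach]
  36. access cat: HIT. Cache (LRU->MRU): [cherry bat peach cat]
  37. access cat: HIT. Cache (LRU->MRU): [cherry bat peach cat]
Total: 21 hits, 16 misses, 12 evictions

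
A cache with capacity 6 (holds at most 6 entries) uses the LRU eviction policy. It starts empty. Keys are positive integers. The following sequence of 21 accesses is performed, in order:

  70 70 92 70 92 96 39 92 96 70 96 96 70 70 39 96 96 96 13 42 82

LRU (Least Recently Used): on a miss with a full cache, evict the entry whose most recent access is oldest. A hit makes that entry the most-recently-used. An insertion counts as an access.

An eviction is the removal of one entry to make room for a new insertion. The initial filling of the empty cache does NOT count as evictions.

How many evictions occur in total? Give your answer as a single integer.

Answer: 1

Derivation:
LRU simulation (capacity=6):
  1. access 70: MISS. Cache (LRU->MRU): [70]
  2. access 70: HIT. Cache (LRU->MRU): [70]
  3. access 92: MISS. Cache (LRU->MRU): [70 92]
  4. access 70: HIT. Cache (LRU->MRU): [92 70]
  5. access 92: HIT. Cache (LRU->MRU): [70 92]
  6. access 96: MISS. Cache (LRU->MRU): [70 92 96]
  7. access 39: MISS. Cache (LRU->MRU): [70 92 96 39]
  8. access 92: HIT. Cache (LRU->MRU): [70 96 39 92]
  9. access 96: HIT. Cache (LRU->MRU): [70 39 92 96]
  10. access 70: HIT. Cache (LRU->MRU): [39 92 96 70]
  11. access 96: HIT. Cache (LRU->MRU): [39 92 70 96]
  12. access 96: HIT. Cache (LRU->MRU): [39 92 70 96]
  13. access 70: HIT. Cache (LRU->MRU): [39 92 96 70]
  14. access 70: HIT. Cache (LRU->MRU): [39 92 96 70]
  15. access 39: HIT. Cache (LRU->MRU): [92 96 70 39]
  16. access 96: HIT. Cache (LRU->MRU): [92 70 39 96]
  17. access 96: HIT. Cache (LRU->MRU): [92 70 39 96]
  18. access 96: HIT. Cache (LRU->MRU): [92 70 39 96]
  19. access 13: MISS. Cache (LRU->MRU): [92 70 39 96 13]
  20. access 42: MISS. Cache (LRU->MRU): [92 70 39 96 13 42]
  21. access 82: MISS, evict 92. Cache (LRU->MRU): [70 39 96 13 42 82]
Total: 14 hits, 7 misses, 1 evictions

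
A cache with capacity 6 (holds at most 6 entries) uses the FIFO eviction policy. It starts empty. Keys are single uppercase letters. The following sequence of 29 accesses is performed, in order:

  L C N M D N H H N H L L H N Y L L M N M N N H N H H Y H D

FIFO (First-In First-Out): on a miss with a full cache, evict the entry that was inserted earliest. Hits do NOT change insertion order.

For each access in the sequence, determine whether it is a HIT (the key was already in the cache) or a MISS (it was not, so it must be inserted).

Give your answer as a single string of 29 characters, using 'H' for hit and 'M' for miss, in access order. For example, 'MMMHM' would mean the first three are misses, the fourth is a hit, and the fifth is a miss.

FIFO simulation (capacity=6):
  1. access L: MISS. Cache (old->new): [L]
  2. access C: MISS. Cache (old->new): [L C]
  3. access N: MISS. Cache (old->new): [L C N]
  4. access M: MISS. Cache (old->new): [L C N M]
  5. access D: MISS. Cache (old->new): [L C N M D]
  6. access N: HIT. Cache (old->new): [L C N M D]
  7. access H: MISS. Cache (old->new): [L C N M D H]
  8. access H: HIT. Cache (old->new): [L C N M D H]
  9. access N: HIT. Cache (old->new): [L C N M D H]
  10. access H: HIT. Cache (old->new): [L C N M D H]
  11. access L: HIT. Cache (old->new): [L C N M D H]
  12. access L: HIT. Cache (old->new): [L C N M D H]
  13. access H: HIT. Cache (old->new): [L C N M D H]
  14. access N: HIT. Cache (old->new): [L C N M D H]
  15. access Y: MISS, evict L. Cache (old->new): [C N M D H Y]
  16. access L: MISS, evict C. Cache (old->new): [N M D H Y L]
  17. access L: HIT. Cache (old->new): [N M D H Y L]
  18. access M: HIT. Cache (old->new): [N M D H Y L]
  19. access N: HIT. Cache (old->new): [N M D H Y L]
  20. access M: HIT. Cache (old->new): [N M D H Y L]
  21. access N: HIT. Cache (old->new): [N M D H Y L]
  22. access N: HIT. Cache (old->new): [N M D H Y L]
  23. access H: HIT. Cache (old->new): [N M D H Y L]
  24. access N: HIT. Cache (old->new): [N M D H Y L]
  25. access H: HIT. Cache (old->new): [N M D H Y L]
  26. access H: HIT. Cache (old->new): [N M D H Y L]
  27. access Y: HIT. Cache (old->new): [N M D H Y L]
  28. access H: HIT. Cache (old->new): [N M D H Y L]
  29. access D: HIT. Cache (old->new): [N M D H Y L]
Total: 21 hits, 8 misses, 2 evictions

Answer: MMMMMHMHHHHHHHMMHHHHHHHHHHHHH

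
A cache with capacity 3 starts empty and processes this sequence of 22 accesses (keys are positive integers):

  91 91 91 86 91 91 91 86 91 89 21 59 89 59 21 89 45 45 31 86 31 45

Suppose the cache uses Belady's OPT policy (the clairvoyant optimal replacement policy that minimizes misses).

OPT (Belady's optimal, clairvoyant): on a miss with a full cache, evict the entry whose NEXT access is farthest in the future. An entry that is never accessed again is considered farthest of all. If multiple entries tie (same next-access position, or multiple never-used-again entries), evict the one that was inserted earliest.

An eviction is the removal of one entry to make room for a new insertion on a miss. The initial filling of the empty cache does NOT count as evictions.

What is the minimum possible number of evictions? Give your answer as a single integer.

OPT (Belady) simulation (capacity=3):
  1. access 91: MISS. Cache: [91]
  2. access 91: HIT. Next use of 91: step 3. Cache: [91]
  3. access 91: HIT. Next use of 91: step 5. Cache: [91]
  4. access 86: MISS. Cache: [91 86]
  5. access 91: HIT. Next use of 91: step 6. Cache: [91 86]
  6. access 91: HIT. Next use of 91: step 7. Cache: [91 86]
  7. access 91: HIT. Next use of 91: step 9. Cache: [91 86]
  8. access 86: HIT. Next use of 86: step 20. Cache: [91 86]
  9. access 91: HIT. Next use of 91: never. Cache: [91 86]
  10. access 89: MISS. Cache: [91 86 89]
  11. access 21: MISS, evict 91 (next use: never). Cache: [86 89 21]
  12. access 59: MISS, evict 86 (next use: step 20). Cache: [89 21 59]
  13. access 89: HIT. Next use of 89: step 16. Cache: [89 21 59]
  14. access 59: HIT. Next use of 59: never. Cache: [89 21 59]
  15. access 21: HIT. Next use of 21: never. Cache: [89 21 59]
  16. access 89: HIT. Next use of 89: never. Cache: [89 21 59]
  17. access 45: MISS, evict 89 (next use: never). Cache: [21 59 45]
  18. access 45: HIT. Next use of 45: step 22. Cache: [21 59 45]
  19. access 31: MISS, evict 21 (next use: never). Cache: [59 45 31]
  20. access 86: MISS, evict 59 (next use: never). Cache: [45 31 86]
  21. access 31: HIT. Next use of 31: never. Cache: [45 31 86]
  22. access 45: HIT. Next use of 45: never. Cache: [45 31 86]
Total: 14 hits, 8 misses, 5 evictions

Answer: 5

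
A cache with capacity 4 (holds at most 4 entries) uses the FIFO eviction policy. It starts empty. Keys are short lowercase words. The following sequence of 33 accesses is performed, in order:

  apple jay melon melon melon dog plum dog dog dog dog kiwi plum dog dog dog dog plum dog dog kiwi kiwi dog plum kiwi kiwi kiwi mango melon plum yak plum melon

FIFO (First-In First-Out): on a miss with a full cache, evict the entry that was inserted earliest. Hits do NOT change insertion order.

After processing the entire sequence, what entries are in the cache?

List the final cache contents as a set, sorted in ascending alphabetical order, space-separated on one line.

Answer: mango melon plum yak

Derivation:
FIFO simulation (capacity=4):
  1. access apple: MISS. Cache (old->new): [apple]
  2. access jay: MISS. Cache (old->new): [apple jay]
  3. access melon: MISS. Cache (old->new): [apple jay melon]
  4. access melon: HIT. Cache (old->new): [apple jay melon]
  5. access melon: HIT. Cache (old->new): [apple jay melon]
  6. access dog: MISS. Cache (old->new): [apple jay melon dog]
  7. access plum: MISS, evict apple. Cache (old->new): [jay melon dog plum]
  8. access dog: HIT. Cache (old->new): [jay melon dog plum]
  9. access dog: HIT. Cache (old->new): [jay melon dog plum]
  10. access dog: HIT. Cache (old->new): [jay melon dog plum]
  11. access dog: HIT. Cache (old->new): [jay melon dog plum]
  12. access kiwi: MISS, evict jay. Cache (old->new): [melon dog plum kiwi]
  13. access plum: HIT. Cache (old->new): [melon dog plum kiwi]
  14. access dog: HIT. Cache (old->new): [melon dog plum kiwi]
  15. access dog: HIT. Cache (old->new): [melon dog plum kiwi]
  16. access dog: HIT. Cache (old->new): [melon dog plum kiwi]
  17. access dog: HIT. Cache (old->new): [melon dog plum kiwi]
  18. access plum: HIT. Cache (old->new): [melon dog plum kiwi]
  19. access dog: HIT. Cache (old->new): [melon dog plum kiwi]
  20. access dog: HIT. Cache (old->new): [melon dog plum kiwi]
  21. access kiwi: HIT. Cache (old->new): [melon dog plum kiwi]
  22. access kiwi: HIT. Cache (old->new): [melon dog plum kiwi]
  23. access dog: HIT. Cache (old->new): [melon dog plum kiwi]
  24. access plum: HIT. Cache (old->new): [melon dog plum kiwi]
  25. access kiwi: HIT. Cache (old->new): [melon dog plum kiwi]
  26. access kiwi: HIT. Cache (old->new): [melon dog plum kiwi]
  27. access kiwi: HIT. Cache (old->new): [melon dog plum kiwi]
  28. access mango: MISS, evict melon. Cache (old->new): [dog plum kiwi mango]
  29. access melon: MISS, evict dog. Cache (old->new): [plum kiwi mango melon]
  30. access plum: HIT. Cache (old->new): [plum kiwi mango melon]
  31. access yak: MISS, evict plum. Cache (old->new): [kiwi mango melon yak]
  32. access plum: MISS, evict kiwi. Cache (old->new): [mango melon yak plum]
  33. access melon: HIT. Cache (old->new): [mango melon yak plum]
Total: 23 hits, 10 misses, 6 evictions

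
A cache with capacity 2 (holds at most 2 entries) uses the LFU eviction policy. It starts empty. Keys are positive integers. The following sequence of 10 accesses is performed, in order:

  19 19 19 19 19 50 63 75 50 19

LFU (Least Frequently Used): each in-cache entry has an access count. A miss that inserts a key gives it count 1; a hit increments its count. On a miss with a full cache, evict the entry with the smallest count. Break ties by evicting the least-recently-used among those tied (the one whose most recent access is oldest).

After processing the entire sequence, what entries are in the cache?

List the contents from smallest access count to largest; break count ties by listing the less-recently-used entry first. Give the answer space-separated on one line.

LFU simulation (capacity=2):
  1. access 19: MISS. Cache: [19(c=1)]
  2. access 19: HIT, count now 2. Cache: [19(c=2)]
  3. access 19: HIT, count now 3. Cache: [19(c=3)]
  4. access 19: HIT, count now 4. Cache: [19(c=4)]
  5. access 19: HIT, count now 5. Cache: [19(c=5)]
  6. access 50: MISS. Cache: [50(c=1) 19(c=5)]
  7. access 63: MISS, evict 50(c=1). Cache: [63(c=1) 19(c=5)]
  8. access 75: MISS, evict 63(c=1). Cache: [75(c=1) 19(c=5)]
  9. access 50: MISS, evict 75(c=1). Cache: [50(c=1) 19(c=5)]
  10. access 19: HIT, count now 6. Cache: [50(c=1) 19(c=6)]
Total: 5 hits, 5 misses, 3 evictions

Answer: 50 19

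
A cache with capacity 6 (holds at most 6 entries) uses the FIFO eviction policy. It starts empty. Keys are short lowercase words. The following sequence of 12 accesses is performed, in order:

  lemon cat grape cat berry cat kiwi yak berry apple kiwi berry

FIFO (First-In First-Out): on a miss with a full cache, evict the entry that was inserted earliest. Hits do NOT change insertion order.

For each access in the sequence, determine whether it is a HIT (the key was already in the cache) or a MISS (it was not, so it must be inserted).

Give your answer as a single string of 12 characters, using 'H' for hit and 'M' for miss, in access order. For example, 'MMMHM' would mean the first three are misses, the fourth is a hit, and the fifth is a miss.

Answer: MMMHMHMMHMHH

Derivation:
FIFO simulation (capacity=6):
  1. access lemon: MISS. Cache (old->new): [lemon]
  2. access cat: MISS. Cache (old->new): [lemon cat]
  3. access grape: MISS. Cache (old->new): [lemon cat grape]
  4. access cat: HIT. Cache (old->new): [lemon cat grape]
  5. access berry: MISS. Cache (old->new): [lemon cat grape berry]
  6. access cat: HIT. Cache (old->new): [lemon cat grape berry]
  7. access kiwi: MISS. Cache (old->new): [lemon cat grape berry kiwi]
  8. access yak: MISS. Cache (old->new): [lemon cat grape berry kiwi yak]
  9. access berry: HIT. Cache (old->new): [lemon cat grape berry kiwi yak]
  10. access apple: MISS, evict lemon. Cache (old->new): [cat grape berry kiwi yak apple]
  11. access kiwi: HIT. Cache (old->new): [cat grape berry kiwi yak apple]
  12. access berry: HIT. Cache (old->new): [cat grape berry kiwi yak apple]
Total: 5 hits, 7 misses, 1 evictions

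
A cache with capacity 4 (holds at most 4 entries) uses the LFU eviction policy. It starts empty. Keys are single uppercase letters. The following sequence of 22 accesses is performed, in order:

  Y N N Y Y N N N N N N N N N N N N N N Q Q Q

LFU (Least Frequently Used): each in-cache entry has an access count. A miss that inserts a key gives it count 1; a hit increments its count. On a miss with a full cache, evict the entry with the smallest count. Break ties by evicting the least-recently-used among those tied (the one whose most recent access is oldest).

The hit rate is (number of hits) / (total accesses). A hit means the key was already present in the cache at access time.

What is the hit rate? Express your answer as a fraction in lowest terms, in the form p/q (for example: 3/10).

LFU simulation (capacity=4):
  1. access Y: MISS. Cache: [Y(c=1)]
  2. access N: MISS. Cache: [Y(c=1) N(c=1)]
  3. access N: HIT, count now 2. Cache: [Y(c=1) N(c=2)]
  4. access Y: HIT, count now 2. Cache: [N(c=2) Y(c=2)]
  5. access Y: HIT, count now 3. Cache: [N(c=2) Y(c=3)]
  6. access N: HIT, count now 3. Cache: [Y(c=3) N(c=3)]
  7. access N: HIT, count now 4. Cache: [Y(c=3) N(c=4)]
  8. access N: HIT, count now 5. Cache: [Y(c=3) N(c=5)]
  9. access N: HIT, count now 6. Cache: [Y(c=3) N(c=6)]
  10. access N: HIT, count now 7. Cache: [Y(c=3) N(c=7)]
  11. access N: HIT, count now 8. Cache: [Y(c=3) N(c=8)]
  12. access N: HIT, count now 9. Cache: [Y(c=3) N(c=9)]
  13. access N: HIT, count now 10. Cache: [Y(c=3) N(c=10)]
  14. access N: HIT, count now 11. Cache: [Y(c=3) N(c=11)]
  15. access N: HIT, count now 12. Cache: [Y(c=3) N(c=12)]
  16. access N: HIT, count now 13. Cache: [Y(c=3) N(c=13)]
  17. access N: HIT, count now 14. Cache: [Y(c=3) N(c=14)]
  18. access N: HIT, count now 15. Cache: [Y(c=3) N(c=15)]
  19. access N: HIT, count now 16. Cache: [Y(c=3) N(c=16)]
  20. access Q: MISS. Cache: [Q(c=1) Y(c=3) N(c=16)]
  21. access Q: HIT, count now 2. Cache: [Q(c=2) Y(c=3) N(c=16)]
  22. access Q: HIT, count now 3. Cache: [Y(c=3) Q(c=3) N(c=16)]
Total: 19 hits, 3 misses, 0 evictions

Hit rate = 19/22

Answer: 19/22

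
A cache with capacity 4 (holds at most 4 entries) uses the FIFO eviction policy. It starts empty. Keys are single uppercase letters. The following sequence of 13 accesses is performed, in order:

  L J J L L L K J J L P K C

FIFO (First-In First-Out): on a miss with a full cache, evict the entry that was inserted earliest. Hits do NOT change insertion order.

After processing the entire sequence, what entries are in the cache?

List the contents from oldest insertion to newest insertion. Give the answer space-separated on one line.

FIFO simulation (capacity=4):
  1. access L: MISS. Cache (old->new): [L]
  2. access J: MISS. Cache (old->new): [L J]
  3. access J: HIT. Cache (old->new): [L J]
  4. access L: HIT. Cache (old->new): [L J]
  5. access L: HIT. Cache (old->new): [L J]
  6. access L: HIT. Cache (old->new): [L J]
  7. access K: MISS. Cache (old->new): [L J K]
  8. access J: HIT. Cache (old->new): [L J K]
  9. access J: HIT. Cache (old->new): [L J K]
  10. access L: HIT. Cache (old->new): [L J K]
  11. access P: MISS. Cache (old->new): [L J K P]
  12. access K: HIT. Cache (old->new): [L J K P]
  13. access C: MISS, evict L. Cache (old->new): [J K P C]
Total: 8 hits, 5 misses, 1 evictions

Answer: J K P C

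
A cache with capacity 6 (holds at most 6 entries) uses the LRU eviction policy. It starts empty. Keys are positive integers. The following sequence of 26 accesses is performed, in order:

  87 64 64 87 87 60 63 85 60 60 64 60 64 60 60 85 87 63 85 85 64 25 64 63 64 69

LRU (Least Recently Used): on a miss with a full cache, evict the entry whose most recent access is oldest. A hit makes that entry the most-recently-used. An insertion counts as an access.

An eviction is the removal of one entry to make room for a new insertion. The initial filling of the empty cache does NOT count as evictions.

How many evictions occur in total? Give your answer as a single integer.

LRU simulation (capacity=6):
  1. access 87: MISS. Cache (LRU->MRU): [87]
  2. access 64: MISS. Cache (LRU->MRU): [87 64]
  3. access 64: HIT. Cache (LRU->MRU): [87 64]
  4. access 87: HIT. Cache (LRU->MRU): [64 87]
  5. access 87: HIT. Cache (LRU->MRU): [64 87]
  6. access 60: MISS. Cache (LRU->MRU): [64 87 60]
  7. access 63: MISS. Cache (LRU->MRU): [64 87 60 63]
  8. access 85: MISS. Cache (LRU->MRU): [64 87 60 63 85]
  9. access 60: HIT. Cache (LRU->MRU): [64 87 63 85 60]
  10. access 60: HIT. Cache (LRU->MRU): [64 87 63 85 60]
  11. access 64: HIT. Cache (LRU->MRU): [87 63 85 60 64]
  12. access 60: HIT. Cache (LRU->MRU): [87 63 85 64 60]
  13. access 64: HIT. Cache (LRU->MRU): [87 63 85 60 64]
  14. access 60: HIT. Cache (LRU->MRU): [87 63 85 64 60]
  15. access 60: HIT. Cache (LRU->MRU): [87 63 85 64 60]
  16. access 85: HIT. Cache (LRU->MRU): [87 63 64 60 85]
  17. access 87: HIT. Cache (LRU->MRU): [63 64 60 85 87]
  18. access 63: HIT. Cache (LRU->MRU): [64 60 85 87 63]
  19. access 85: HIT. Cache (LRU->MRU): [64 60 87 63 85]
  20. access 85: HIT. Cache (LRU->MRU): [64 60 87 63 85]
  21. access 64: HIT. Cache (LRU->MRU): [60 87 63 85 64]
  22. access 25: MISS. Cache (LRU->MRU): [60 87 63 85 64 25]
  23. access 64: HIT. Cache (LRU->MRU): [60 87 63 85 25 64]
  24. access 63: HIT. Cache (LRU->MRU): [60 87 85 25 64 63]
  25. access 64: HIT. Cache (LRU->MRU): [60 87 85 25 63 64]
  26. access 69: MISS, evict 60. Cache (LRU->MRU): [87 85 25 63 64 69]
Total: 19 hits, 7 misses, 1 evictions

Answer: 1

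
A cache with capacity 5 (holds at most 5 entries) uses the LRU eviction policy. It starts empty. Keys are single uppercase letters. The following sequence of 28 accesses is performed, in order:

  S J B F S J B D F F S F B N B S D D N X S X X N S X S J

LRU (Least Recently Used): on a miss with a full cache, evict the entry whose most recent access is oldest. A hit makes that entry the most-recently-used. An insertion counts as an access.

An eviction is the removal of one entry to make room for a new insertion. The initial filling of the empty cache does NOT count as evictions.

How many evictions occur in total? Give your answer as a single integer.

Answer: 3

Derivation:
LRU simulation (capacity=5):
  1. access S: MISS. Cache (LRU->MRU): [S]
  2. access J: MISS. Cache (LRU->MRU): [S J]
  3. access B: MISS. Cache (LRU->MRU): [S J B]
  4. access F: MISS. Cache (LRU->MRU): [S J B F]
  5. access S: HIT. Cache (LRU->MRU): [J B F S]
  6. access J: HIT. Cache (LRU->MRU): [B F S J]
  7. access B: HIT. Cache (LRU->MRU): [F S J B]
  8. access D: MISS. Cache (LRU->MRU): [F S J B D]
  9. access F: HIT. Cache (LRU->MRU): [S J B D F]
  10. access F: HIT. Cache (LRU->MRU): [S J B D F]
  11. access S: HIT. Cache (LRU->MRU): [J B D F S]
  12. access F: HIT. Cache (LRU->MRU): [J B D S F]
  13. access B: HIT. Cache (LRU->MRU): [J D S F B]
  14. access N: MISS, evict J. Cache (LRU->MRU): [D S F B N]
  15. access B: HIT. Cache (LRU->MRU): [D S F N B]
  16. access S: HIT. Cache (LRU->MRU): [D F N B S]
  17. access D: HIT. Cache (LRU->MRU): [F N B S D]
  18. access D: HIT. Cache (LRU->MRU): [F N B S D]
  19. access N: HIT. Cache (LRU->MRU): [F B S D N]
  20. access X: MISS, evict F. Cache (LRU->MRU): [B S D N X]
  21. access S: HIT. Cache (LRU->MRU): [B D N X S]
  22. access X: HIT. Cache (LRU->MRU): [B D N S X]
  23. access X: HIT. Cache (LRU->MRU): [B D N S X]
  24. access N: HIT. Cache (LRU->MRU): [B D S X N]
  25. access S: HIT. Cache (LRU->MRU): [B D X N S]
  26. access X: HIT. Cache (LRU->MRU): [B D N S X]
  27. access S: HIT. Cache (LRU->MRU): [B D N X S]
  28. access J: MISS, evict B. Cache (LRU->MRU): [D N X S J]
Total: 20 hits, 8 misses, 3 evictions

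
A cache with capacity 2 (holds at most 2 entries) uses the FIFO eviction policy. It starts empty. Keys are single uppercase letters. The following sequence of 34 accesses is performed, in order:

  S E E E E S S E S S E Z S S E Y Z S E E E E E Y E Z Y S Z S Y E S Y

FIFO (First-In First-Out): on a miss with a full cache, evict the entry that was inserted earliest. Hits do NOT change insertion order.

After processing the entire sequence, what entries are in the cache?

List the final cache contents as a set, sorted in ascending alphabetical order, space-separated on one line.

FIFO simulation (capacity=2):
  1. access S: MISS. Cache (old->new): [S]
  2. access E: MISS. Cache (old->new): [S E]
  3. access E: HIT. Cache (old->new): [S E]
  4. access E: HIT. Cache (old->new): [S E]
  5. access E: HIT. Cache (old->new): [S E]
  6. access S: HIT. Cache (old->new): [S E]
  7. access S: HIT. Cache (old->new): [S E]
  8. access E: HIT. Cache (old->new): [S E]
  9. access S: HIT. Cache (old->new): [S E]
  10. access S: HIT. Cache (old->new): [S E]
  11. access E: HIT. Cache (old->new): [S E]
  12. access Z: MISS, evict S. Cache (old->new): [E Z]
  13. access S: MISS, evict E. Cache (old->new): [Z S]
  14. access S: HIT. Cache (old->new): [Z S]
  15. access E: MISS, evict Z. Cache (old->new): [S E]
  16. access Y: MISS, evict S. Cache (old->new): [E Y]
  17. access Z: MISS, evict E. Cache (old->new): [Y Z]
  18. access S: MISS, evict Y. Cache (old->new): [Z S]
  19. access E: MISS, evict Z. Cache (old->new): [S E]
  20. access E: HIT. Cache (old->new): [S E]
  21. access E: HIT. Cache (old->new): [S E]
  22. access E: HIT. Cache (old->new): [S E]
  23. access E: HIT. Cache (old->new): [S E]
  24. access Y: MISS, evict S. Cache (old->new): [E Y]
  25. access E: HIT. Cache (old->new): [E Y]
  26. access Z: MISS, evict E. Cache (old->new): [Y Z]
  27. access Y: HIT. Cache (old->new): [Y Z]
  28. access S: MISS, evict Y. Cache (old->new): [Z S]
  29. access Z: HIT. Cache (old->new): [Z S]
  30. access S: HIT. Cache (old->new): [Z S]
  31. access Y: MISS, evict Z. Cache (old->new): [S Y]
  32. access E: MISS, evict S. Cache (old->new): [Y E]
  33. access S: MISS, evict Y. Cache (old->new): [E S]
  34. access Y: MISS, evict E. Cache (old->new): [S Y]
Total: 18 hits, 16 misses, 14 evictions

Answer: S Y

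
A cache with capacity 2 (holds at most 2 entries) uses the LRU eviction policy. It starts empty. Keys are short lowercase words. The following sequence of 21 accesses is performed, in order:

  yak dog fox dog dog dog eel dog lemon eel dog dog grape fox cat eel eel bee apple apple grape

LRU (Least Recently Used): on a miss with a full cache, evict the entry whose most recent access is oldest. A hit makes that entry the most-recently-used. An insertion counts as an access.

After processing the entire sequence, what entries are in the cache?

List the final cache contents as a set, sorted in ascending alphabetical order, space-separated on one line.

Answer: apple grape

Derivation:
LRU simulation (capacity=2):
  1. access yak: MISS. Cache (LRU->MRU): [yak]
  2. access dog: MISS. Cache (LRU->MRU): [yak dog]
  3. access fox: MISS, evict yak. Cache (LRU->MRU): [dog fox]
  4. access dog: HIT. Cache (LRU->MRU): [fox dog]
  5. access dog: HIT. Cache (LRU->MRU): [fox dog]
  6. access dog: HIT. Cache (LRU->MRU): [fox dog]
  7. access eel: MISS, evict fox. Cache (LRU->MRU): [dog eel]
  8. access dog: HIT. Cache (LRU->MRU): [eel dog]
  9. access lemon: MISS, evict eel. Cache (LRU->MRU): [dog lemon]
  10. access eel: MISS, evict dog. Cache (LRU->MRU): [lemon eel]
  11. access dog: MISS, evict lemon. Cache (LRU->MRU): [eel dog]
  12. access dog: HIT. Cache (LRU->MRU): [eel dog]
  13. access grape: MISS, evict eel. Cache (LRU->MRU): [dog grape]
  14. access fox: MISS, evict dog. Cache (LRU->MRU): [grape fox]
  15. access cat: MISS, evict grape. Cache (LRU->MRU): [fox cat]
  16. access eel: MISS, evict fox. Cache (LRU->MRU): [cat eel]
  17. access eel: HIT. Cache (LRU->MRU): [cat eel]
  18. access bee: MISS, evict cat. Cache (LRU->MRU): [eel bee]
  19. access apple: MISS, evict eel. Cache (LRU->MRU): [bee apple]
  20. access apple: HIT. Cache (LRU->MRU): [bee apple]
  21. access grape: MISS, evict bee. Cache (LRU->MRU): [apple grape]
Total: 7 hits, 14 misses, 12 evictions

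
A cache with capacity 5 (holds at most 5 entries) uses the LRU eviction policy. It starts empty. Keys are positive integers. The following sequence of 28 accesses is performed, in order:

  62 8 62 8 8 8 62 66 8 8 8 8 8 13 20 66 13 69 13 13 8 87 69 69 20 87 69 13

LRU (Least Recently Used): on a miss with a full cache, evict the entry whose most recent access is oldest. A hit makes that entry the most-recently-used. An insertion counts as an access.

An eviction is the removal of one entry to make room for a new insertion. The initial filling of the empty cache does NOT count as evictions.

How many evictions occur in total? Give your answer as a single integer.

LRU simulation (capacity=5):
  1. access 62: MISS. Cache (LRU->MRU): [62]
  2. access 8: MISS. Cache (LRU->MRU): [62 8]
  3. access 62: HIT. Cache (LRU->MRU): [8 62]
  4. access 8: HIT. Cache (LRU->MRU): [62 8]
  5. access 8: HIT. Cache (LRU->MRU): [62 8]
  6. access 8: HIT. Cache (LRU->MRU): [62 8]
  7. access 62: HIT. Cache (LRU->MRU): [8 62]
  8. access 66: MISS. Cache (LRU->MRU): [8 62 66]
  9. access 8: HIT. Cache (LRU->MRU): [62 66 8]
  10. access 8: HIT. Cache (LRU->MRU): [62 66 8]
  11. access 8: HIT. Cache (LRU->MRU): [62 66 8]
  12. access 8: HIT. Cache (LRU->MRU): [62 66 8]
  13. access 8: HIT. Cache (LRU->MRU): [62 66 8]
  14. access 13: MISS. Cache (LRU->MRU): [62 66 8 13]
  15. access 20: MISS. Cache (LRU->MRU): [62 66 8 13 20]
  16. access 66: HIT. Cache (LRU->MRU): [62 8 13 20 66]
  17. access 13: HIT. Cache (LRU->MRU): [62 8 20 66 13]
  18. access 69: MISS, evict 62. Cache (LRU->MRU): [8 20 66 13 69]
  19. access 13: HIT. Cache (LRU->MRU): [8 20 66 69 13]
  20. access 13: HIT. Cache (LRU->MRU): [8 20 66 69 13]
  21. access 8: HIT. Cache (LRU->MRU): [20 66 69 13 8]
  22. access 87: MISS, evict 20. Cache (LRU->MRU): [66 69 13 8 87]
  23. access 69: HIT. Cache (LRU->MRU): [66 13 8 87 69]
  24. access 69: HIT. Cache (LRU->MRU): [66 13 8 87 69]
  25. access 20: MISS, evict 66. Cache (LRU->MRU): [13 8 87 69 20]
  26. access 87: HIT. Cache (LRU->MRU): [13 8 69 20 87]
  27. access 69: HIT. Cache (LRU->MRU): [13 8 20 87 69]
  28. access 13: HIT. Cache (LRU->MRU): [8 20 87 69 13]
Total: 20 hits, 8 misses, 3 evictions

Answer: 3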